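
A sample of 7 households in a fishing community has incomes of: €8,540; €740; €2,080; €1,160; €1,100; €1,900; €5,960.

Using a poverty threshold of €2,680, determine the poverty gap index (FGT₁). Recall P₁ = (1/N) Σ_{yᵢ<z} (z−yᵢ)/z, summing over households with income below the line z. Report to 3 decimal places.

Poor units: €740, €1,100, €1,160, €1,900, €2,080 (q = 5 of N = 7).
Normalized shortfalls: (2680−740)/2680 = 0.7239; (2680−1100)/2680 = 0.5896; (2680−1160)/2680 = 0.5672; (2680−1900)/2680 = 0.2910; (2680−2080)/2680 = 0.2239.
Σ = 2.395522. Dividing by the full population N = 7 gives P₁ = 0.342.

0.342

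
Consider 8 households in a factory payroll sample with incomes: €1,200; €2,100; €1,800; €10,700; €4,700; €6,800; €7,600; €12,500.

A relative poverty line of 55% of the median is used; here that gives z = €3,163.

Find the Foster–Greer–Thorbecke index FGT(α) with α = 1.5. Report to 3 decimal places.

Below z: €1,200, €1,800, €2,100 (q = 3 of N = 8).
Shortfall ratios: (3163−1200)/3163 = 0.6206; (3163−1800)/3163 = 0.4309; (3163−2100)/3163 = 0.3361.
Raised to α = 1.5: 0.48891; 0.28288; 0.19483.
Sum = 0.966616; FGT(1.5) = 0.966616 / 8 = 0.121.

0.121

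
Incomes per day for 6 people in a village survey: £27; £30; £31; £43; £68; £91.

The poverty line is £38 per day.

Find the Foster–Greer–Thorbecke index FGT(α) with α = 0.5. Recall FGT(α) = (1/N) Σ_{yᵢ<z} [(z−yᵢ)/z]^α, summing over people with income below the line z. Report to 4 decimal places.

0.2377

Poor units: £27, £30, £31 (q = 3 of N = 6).
Gap ratios (z−y)/z: (38−27)/38 = 0.2895; (38−30)/38 = 0.2105; (38−31)/38 = 0.1842.
Raised to α = 0.5: 0.53803; 0.45883; 0.42920.
Sum = 1.426057; FGT(0.5) = 1.426057 / 6 = 0.2377.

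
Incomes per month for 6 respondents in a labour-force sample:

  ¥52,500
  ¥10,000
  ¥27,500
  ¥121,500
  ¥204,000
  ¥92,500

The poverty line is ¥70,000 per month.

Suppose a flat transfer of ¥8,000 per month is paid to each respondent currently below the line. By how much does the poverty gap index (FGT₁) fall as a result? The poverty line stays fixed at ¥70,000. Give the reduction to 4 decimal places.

0.0571

Before: below the line — ¥10,000, ¥27,500, ¥52,500; poverty gap index (FGT₁) = 0.285714.
After the ¥8,000 transfer: below the line — ¥18,000, ¥35,500, ¥60,500; poverty gap index (FGT₁) = 0.228571.
Reduction = 0.285714 − 0.228571 = 0.0571.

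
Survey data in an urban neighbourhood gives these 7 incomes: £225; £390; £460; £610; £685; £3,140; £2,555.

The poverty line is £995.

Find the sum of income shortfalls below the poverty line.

Below the line: £225, £390, £460, £610, £685 (q = 5 of N = 7).
Individual gaps: 995−225 = 770; 995−390 = 605; 995−460 = 535; 995−610 = 385; 995−685 = 310.
Aggregate gap = £2,605.

£2,605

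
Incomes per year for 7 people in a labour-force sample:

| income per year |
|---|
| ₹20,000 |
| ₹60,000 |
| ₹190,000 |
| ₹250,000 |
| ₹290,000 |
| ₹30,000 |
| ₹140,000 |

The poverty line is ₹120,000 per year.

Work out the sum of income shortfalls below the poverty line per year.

₹250,000

Below the line: ₹20,000, ₹30,000, ₹60,000 (q = 3 of N = 7).
Individual gaps: 120000−20000 = 100000; 120000−30000 = 90000; 120000−60000 = 60000.
Aggregate gap = ₹250,000.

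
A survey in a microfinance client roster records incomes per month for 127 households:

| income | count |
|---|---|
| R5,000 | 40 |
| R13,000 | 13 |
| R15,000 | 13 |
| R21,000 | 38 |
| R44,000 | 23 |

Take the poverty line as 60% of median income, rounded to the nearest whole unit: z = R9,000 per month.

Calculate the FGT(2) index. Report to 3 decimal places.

0.062

Incomes under z: 40×R5,000 (q = 40 of N = 127).
Shortfall ratios: (9000−5000)/9000 = 0.4444 (×40).
Squared: 0.1975 (×40).
Sum = 7.901235; P₂ = 7.901235 / 127 = 0.062.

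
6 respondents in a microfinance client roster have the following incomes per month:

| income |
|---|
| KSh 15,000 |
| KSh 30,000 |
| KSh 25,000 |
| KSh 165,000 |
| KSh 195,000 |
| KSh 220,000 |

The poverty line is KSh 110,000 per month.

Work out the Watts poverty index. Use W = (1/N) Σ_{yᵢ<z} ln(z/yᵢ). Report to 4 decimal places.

0.7956

Below the line: KSh 15,000, KSh 25,000, KSh 30,000 (q = 3 of N = 6).
Log shortfalls: ln(110000/15000) = 1.9924; ln(110000/25000) = 1.4816; ln(110000/30000) = 1.2993.
W = 4.773318 / 6 = 0.7956.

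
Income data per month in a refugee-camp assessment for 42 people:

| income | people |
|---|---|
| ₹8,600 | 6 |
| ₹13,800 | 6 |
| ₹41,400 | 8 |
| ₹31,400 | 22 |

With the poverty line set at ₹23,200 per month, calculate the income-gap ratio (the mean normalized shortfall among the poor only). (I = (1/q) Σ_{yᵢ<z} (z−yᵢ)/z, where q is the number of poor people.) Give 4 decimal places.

0.5172

Below z: 6×₹8,600, 6×₹13,800 (q = 12 of N = 42).
Relative gaps: 0.6293 (×6), 0.4052 (×6); sum = 6.206897.
I averages over the q = 12 poor units only: 6.206897 / 12 = 0.5172.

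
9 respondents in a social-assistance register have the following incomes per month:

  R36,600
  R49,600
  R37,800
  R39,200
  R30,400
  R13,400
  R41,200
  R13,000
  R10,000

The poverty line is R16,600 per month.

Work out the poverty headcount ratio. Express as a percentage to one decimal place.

3 of the 9 respondents have income below R16,600.
H = 3/9 = 33.3%.

33.3%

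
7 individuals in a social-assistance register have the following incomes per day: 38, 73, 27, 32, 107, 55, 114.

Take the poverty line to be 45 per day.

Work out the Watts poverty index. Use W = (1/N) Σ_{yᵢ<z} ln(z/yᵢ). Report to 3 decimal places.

0.146

Incomes under z: 27, 32, 38 (q = 3 of N = 7).
ln(z/y) terms: ln(45/27) = 0.5108; ln(45/32) = 0.3409; ln(45/38) = 0.1691.
W = 1.020829 / 7 = 0.146.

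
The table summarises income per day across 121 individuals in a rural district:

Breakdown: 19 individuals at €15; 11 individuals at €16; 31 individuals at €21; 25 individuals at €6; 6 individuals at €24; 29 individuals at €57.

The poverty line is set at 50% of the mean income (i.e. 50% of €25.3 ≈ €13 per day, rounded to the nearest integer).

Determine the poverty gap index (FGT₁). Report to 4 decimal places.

0.1113

Poor units: 25×€6 (q = 25 of N = 121).
Relative gaps: (13−6)/13 = 0.5385 (×25).
Sum of shortfalls = 13.461538; P₁ averages over all N: 13.461538 / 121 = 0.1113.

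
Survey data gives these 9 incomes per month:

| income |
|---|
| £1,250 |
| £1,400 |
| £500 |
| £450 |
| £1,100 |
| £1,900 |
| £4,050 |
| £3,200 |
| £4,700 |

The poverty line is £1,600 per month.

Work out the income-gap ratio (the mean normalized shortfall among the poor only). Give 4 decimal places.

0.4125

Poor units: £450, £500, £1,100, £1,250, £1,400 (q = 5 of N = 9).
Shortfall ratios (z−y)/z: 0.7188, 0.6875, 0.3125, 0.2188, 0.1250; sum = 2.062500.
I averages over the q = 5 poor units only: 2.062500 / 5 = 0.4125.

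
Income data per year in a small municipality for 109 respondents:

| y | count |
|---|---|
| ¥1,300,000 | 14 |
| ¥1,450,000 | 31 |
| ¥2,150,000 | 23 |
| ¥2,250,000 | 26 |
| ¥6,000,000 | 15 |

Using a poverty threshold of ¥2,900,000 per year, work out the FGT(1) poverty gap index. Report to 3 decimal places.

0.321

Below the line: 14×¥1,300,000, 31×¥1,450,000, 23×¥2,150,000, 26×¥2,250,000 (q = 94 of N = 109).
Gap ratios (z−y)/z: (2900000−1300000)/2900000 = 0.5517 (×14); (2900000−1450000)/2900000 = 0.5000 (×31); (2900000−2150000)/2900000 = 0.2586 (×23); (2900000−2250000)/2900000 = 0.2241 (×26).
Sum of shortfalls = 35.000000; P₁ averages over all N: 35.000000 / 109 = 0.321.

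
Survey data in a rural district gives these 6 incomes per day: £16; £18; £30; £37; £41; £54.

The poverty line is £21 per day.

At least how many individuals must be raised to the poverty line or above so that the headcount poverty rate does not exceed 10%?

Currently q = 2 of N = 6 are below the line (H = 0.333).
A headcount ratio of at most 10% allows at most ⌊0.10 × 6⌋ = 0 poor individuals.
So at least 2 − 0 = 2 must be lifted.

2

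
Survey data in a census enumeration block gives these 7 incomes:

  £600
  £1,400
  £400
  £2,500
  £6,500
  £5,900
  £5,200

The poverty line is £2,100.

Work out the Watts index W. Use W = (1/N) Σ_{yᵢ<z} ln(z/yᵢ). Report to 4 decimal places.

0.4738

Below the line: £400, £600, £1,400 (q = 3 of N = 7).
Log shortfalls: ln(2100/400) = 1.6582; ln(2100/600) = 1.2528; ln(2100/1400) = 0.4055.
W = 3.316456 / 7 = 0.4738.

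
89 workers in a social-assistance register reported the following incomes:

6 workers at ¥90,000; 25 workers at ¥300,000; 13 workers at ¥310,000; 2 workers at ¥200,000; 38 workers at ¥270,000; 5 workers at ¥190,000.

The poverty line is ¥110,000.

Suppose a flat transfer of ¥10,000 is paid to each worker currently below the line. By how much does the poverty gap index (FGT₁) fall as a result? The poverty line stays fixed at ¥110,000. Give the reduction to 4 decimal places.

Before: below the line — 6×¥90,000; poverty gap index (FGT₁) = 0.012257.
After the ¥10,000 transfer: below the line — 6×¥100,000; poverty gap index (FGT₁) = 0.006129.
Reduction = 0.012257 − 0.006129 = 0.0061.

0.0061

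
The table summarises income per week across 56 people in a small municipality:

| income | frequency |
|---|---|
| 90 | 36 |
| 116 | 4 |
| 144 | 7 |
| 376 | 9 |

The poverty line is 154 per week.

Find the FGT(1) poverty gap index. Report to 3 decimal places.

Below z: 36×90, 4×116, 7×144 (q = 47 of N = 56).
Gap ratios (z−y)/z: (154−90)/154 = 0.4156 (×36); (154−116)/154 = 0.2468 (×4); (154−144)/154 = 0.0649 (×7).
Σ = 16.402597. Dividing by the full population N = 56 gives P₁ = 0.293.

0.293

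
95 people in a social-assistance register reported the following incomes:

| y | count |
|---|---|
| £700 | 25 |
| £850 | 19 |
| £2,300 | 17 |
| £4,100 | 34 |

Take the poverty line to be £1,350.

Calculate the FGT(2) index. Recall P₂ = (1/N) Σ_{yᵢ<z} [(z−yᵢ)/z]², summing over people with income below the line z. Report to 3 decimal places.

0.088

Below z: 25×£700, 19×£850 (q = 44 of N = 95).
Normalized shortfalls: (1350−700)/1350 = 0.4815 (×25); (1350−850)/1350 = 0.3704 (×19).
Squared: 0.2318 (×25); 0.1372 (×19).
Sum = 8.401920; P₂ = 8.401920 / 95 = 0.088.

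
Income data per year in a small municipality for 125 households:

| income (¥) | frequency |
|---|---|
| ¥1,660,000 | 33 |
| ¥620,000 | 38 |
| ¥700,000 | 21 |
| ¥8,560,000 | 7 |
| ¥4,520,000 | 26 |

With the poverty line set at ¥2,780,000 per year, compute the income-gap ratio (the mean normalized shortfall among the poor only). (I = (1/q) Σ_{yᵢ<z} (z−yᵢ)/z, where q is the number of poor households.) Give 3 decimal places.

Poor units: 38×¥620,000, 21×¥700,000, 33×¥1,660,000 (q = 92 of N = 125).
Relative gaps: 0.7770 (×38), 0.7482 (×21), 0.4029 (×33); sum = 58.532374.
I averages over the q = 92 poor units only: 58.532374 / 92 = 0.636.

0.636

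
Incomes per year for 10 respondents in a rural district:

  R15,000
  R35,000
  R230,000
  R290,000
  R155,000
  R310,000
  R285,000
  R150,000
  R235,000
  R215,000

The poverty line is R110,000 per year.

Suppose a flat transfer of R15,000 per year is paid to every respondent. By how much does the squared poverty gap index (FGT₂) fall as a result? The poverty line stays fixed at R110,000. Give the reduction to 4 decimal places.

0.0384

Before: below the line — R15,000, R35,000; squared poverty gap index (FGT₂) = 0.121074.
After the R15,000 transfer: below the line — R30,000, R50,000; squared poverty gap index (FGT₂) = 0.082645.
Reduction = 0.121074 − 0.082645 = 0.0384.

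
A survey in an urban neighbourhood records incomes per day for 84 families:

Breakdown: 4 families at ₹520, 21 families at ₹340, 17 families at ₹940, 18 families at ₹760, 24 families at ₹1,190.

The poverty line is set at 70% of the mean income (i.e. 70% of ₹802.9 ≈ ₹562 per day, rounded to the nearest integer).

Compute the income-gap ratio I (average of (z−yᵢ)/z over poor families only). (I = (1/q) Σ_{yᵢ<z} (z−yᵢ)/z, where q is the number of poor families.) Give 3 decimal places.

0.344

Poor units: 21×₹340, 4×₹520 (q = 25 of N = 84).
Relative gaps: 0.3950 (×21), 0.0747 (×4); sum = 8.594306.
I averages over the q = 25 poor units only: 8.594306 / 25 = 0.344.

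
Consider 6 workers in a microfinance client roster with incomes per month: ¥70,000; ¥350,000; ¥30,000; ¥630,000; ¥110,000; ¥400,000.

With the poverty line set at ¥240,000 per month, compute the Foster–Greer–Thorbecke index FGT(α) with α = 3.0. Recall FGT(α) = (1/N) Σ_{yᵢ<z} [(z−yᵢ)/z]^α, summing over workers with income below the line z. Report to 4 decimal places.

0.1974

Below z: ¥30,000, ¥70,000, ¥110,000 (q = 3 of N = 6).
Gap ratios (z−y)/z: (240000−30000)/240000 = 0.8750; (240000−70000)/240000 = 0.7083; (240000−110000)/240000 = 0.5417.
Raised to α = 3.0: 0.66992; 0.35540; 0.15893.
Sum = 1.184245; FGT(3.0) = 1.184245 / 6 = 0.1974.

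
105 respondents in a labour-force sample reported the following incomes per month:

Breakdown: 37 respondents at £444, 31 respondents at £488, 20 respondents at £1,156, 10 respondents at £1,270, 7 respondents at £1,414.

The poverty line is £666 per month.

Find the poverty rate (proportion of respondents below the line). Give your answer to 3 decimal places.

68 of the 105 respondents have income below £666.
H = 68/105 = 0.648.

0.648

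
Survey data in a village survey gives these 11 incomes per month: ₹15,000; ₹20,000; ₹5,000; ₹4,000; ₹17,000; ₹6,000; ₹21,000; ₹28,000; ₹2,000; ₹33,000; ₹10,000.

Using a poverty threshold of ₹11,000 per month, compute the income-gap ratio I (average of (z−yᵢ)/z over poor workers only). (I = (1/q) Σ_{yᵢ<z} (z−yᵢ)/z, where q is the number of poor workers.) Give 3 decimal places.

Poor units: ₹2,000, ₹4,000, ₹5,000, ₹6,000, ₹10,000 (q = 5 of N = 11).
Relative gaps: 0.8182, 0.6364, 0.5455, 0.4545, 0.0909; sum = 2.545455.
The income-gap ratio divides by q (the poor only): 2.545455 / 5 = 0.509.

0.509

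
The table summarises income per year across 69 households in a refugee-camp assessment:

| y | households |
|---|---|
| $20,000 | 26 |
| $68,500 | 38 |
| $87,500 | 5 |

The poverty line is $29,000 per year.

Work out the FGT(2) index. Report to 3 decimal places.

0.036

Poor units: 26×$20,000 (q = 26 of N = 69).
Relative gaps: (29000−20000)/29000 = 0.3103 (×26).
Squared: 0.0963 (×26).
Sum = 2.504162; P₂ = 2.504162 / 69 = 0.036.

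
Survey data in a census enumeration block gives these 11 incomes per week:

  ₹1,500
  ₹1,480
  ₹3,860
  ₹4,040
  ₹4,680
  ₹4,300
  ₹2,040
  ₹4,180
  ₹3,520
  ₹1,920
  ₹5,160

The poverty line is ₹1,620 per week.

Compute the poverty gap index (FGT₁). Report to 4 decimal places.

Below the line: ₹1,480, ₹1,500 (q = 2 of N = 11).
Relative gaps: (1620−1480)/1620 = 0.0864; (1620−1500)/1620 = 0.0741.
Σ = 0.160494. Dividing by the full population N = 11 gives P₁ = 0.0146.

0.0146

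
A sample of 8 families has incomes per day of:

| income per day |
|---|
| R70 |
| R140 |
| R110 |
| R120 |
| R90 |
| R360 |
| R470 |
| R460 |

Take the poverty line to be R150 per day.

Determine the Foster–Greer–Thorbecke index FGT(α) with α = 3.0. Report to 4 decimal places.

0.0304

Incomes under z: R70, R90, R110, R120, R140 (q = 5 of N = 8).
Shortfall ratios: (150−70)/150 = 0.5333; (150−90)/150 = 0.4000; (150−110)/150 = 0.2667; (150−120)/150 = 0.2000; (150−140)/150 = 0.0667.
Raised to α = 3.0: 0.15170; 0.06400; 0.01896; 0.00800; 0.00030.
Sum = 0.242963; FGT(3.0) = 0.242963 / 8 = 0.0304.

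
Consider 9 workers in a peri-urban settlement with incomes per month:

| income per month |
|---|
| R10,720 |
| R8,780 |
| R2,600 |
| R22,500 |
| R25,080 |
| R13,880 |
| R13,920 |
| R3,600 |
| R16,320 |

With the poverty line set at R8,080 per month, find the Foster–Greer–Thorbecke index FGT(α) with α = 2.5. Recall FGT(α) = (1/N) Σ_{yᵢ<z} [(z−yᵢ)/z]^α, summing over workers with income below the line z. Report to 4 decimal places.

Poor units: R2,600, R3,600 (q = 2 of N = 9).
Gap ratios (z−y)/z: (8080−2600)/8080 = 0.6782; (8080−3600)/8080 = 0.5545.
Raised to α = 2.5: 0.37881; 0.22891.
Sum = 0.607722; FGT(2.5) = 0.607722 / 9 = 0.0675.

0.0675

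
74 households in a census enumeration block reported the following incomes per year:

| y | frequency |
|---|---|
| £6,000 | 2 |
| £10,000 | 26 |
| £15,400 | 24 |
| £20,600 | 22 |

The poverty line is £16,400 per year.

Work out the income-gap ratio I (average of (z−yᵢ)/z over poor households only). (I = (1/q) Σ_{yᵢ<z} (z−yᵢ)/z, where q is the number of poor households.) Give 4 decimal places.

0.2477

Below the line: 2×£6,000, 26×£10,000, 24×£15,400 (q = 52 of N = 74).
Shortfall ratios (z−y)/z: 0.6341 (×2), 0.3902 (×26), 0.0610 (×24); sum = 12.878049.
I averages over the q = 52 poor units only: 12.878049 / 52 = 0.2477.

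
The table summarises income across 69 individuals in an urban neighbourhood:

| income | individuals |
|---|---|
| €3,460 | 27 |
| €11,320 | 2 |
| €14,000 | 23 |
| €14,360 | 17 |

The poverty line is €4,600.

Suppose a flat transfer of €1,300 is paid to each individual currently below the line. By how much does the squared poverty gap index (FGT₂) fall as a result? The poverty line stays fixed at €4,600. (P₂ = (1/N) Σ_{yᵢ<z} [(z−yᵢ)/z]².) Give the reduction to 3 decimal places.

0.024

Before: below the line — 27×€3,460; squared poverty gap index (FGT₂) = 0.02403.
After the €1,300 transfer: below the line — none; squared poverty gap index (FGT₂) = 0.00000.
Reduction = 0.02403 − 0.00000 = 0.024.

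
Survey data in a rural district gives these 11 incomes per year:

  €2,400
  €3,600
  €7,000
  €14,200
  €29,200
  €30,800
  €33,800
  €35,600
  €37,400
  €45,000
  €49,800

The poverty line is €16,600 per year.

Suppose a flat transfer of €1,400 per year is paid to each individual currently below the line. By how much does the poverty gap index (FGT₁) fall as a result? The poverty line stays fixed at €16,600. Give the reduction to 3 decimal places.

Before: below the line — €2,400, €3,600, €7,000, €14,200; poverty gap index (FGT₁) = 0.21468.
After the €1,400 transfer: below the line — €3,800, €5,000, €8,400, €15,600; poverty gap index (FGT₁) = 0.18401.
Reduction = 0.21468 − 0.18401 = 0.031.

0.031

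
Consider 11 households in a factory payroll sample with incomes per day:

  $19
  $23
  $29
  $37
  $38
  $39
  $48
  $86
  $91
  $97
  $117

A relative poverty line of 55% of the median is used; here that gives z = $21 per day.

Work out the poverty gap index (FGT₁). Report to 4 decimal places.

Below z: $19 (q = 1 of N = 11).
Relative gaps: (21−19)/21 = 0.0952.
Σ = 0.095238. Dividing by the full population N = 11 gives P₁ = 0.0087.

0.0087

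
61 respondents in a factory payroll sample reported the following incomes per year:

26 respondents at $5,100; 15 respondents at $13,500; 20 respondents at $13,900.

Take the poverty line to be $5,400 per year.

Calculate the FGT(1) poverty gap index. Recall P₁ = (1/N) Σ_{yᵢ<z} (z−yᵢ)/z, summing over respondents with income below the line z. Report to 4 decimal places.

0.0237

Below the line: 26×$5,100 (q = 26 of N = 61).
Gap ratios (z−y)/z: (5400−5100)/5400 = 0.0556 (×26).
Sum of shortfalls = 1.444444; P₁ averages over all N: 1.444444 / 61 = 0.0237.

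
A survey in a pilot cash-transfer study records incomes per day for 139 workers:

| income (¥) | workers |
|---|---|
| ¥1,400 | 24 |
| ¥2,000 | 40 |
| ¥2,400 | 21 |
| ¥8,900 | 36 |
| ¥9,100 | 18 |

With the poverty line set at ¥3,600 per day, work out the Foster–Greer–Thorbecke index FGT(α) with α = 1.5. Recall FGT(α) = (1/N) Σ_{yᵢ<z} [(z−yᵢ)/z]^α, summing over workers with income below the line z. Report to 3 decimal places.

Below z: 24×¥1,400, 40×¥2,000, 21×¥2,400 (q = 85 of N = 139).
Normalized shortfalls: (3600−1400)/3600 = 0.6111 (×24); (3600−2000)/3600 = 0.4444 (×40); (3600−2400)/3600 = 0.3333 (×21).
Raised to α = 1.5: 0.47773 (×24); 0.29630 (×40); 0.19245 (×21).
Sum = 27.358764; FGT(1.5) = 27.358764 / 139 = 0.197.

0.197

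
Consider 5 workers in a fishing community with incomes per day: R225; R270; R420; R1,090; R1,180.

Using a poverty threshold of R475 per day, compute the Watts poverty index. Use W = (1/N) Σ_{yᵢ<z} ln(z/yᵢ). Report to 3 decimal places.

Poor units: R225, R270, R420 (q = 3 of N = 5).
ln(z/y) terms: ln(475/225) = 0.7472; ln(475/270) = 0.5649; ln(475/420) = 0.1231.
W = 1.435167 / 5 = 0.287.

0.287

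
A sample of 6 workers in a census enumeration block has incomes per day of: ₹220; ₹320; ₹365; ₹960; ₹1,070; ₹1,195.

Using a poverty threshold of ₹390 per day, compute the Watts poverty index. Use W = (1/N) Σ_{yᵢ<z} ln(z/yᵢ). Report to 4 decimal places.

Poor units: ₹220, ₹320, ₹365 (q = 3 of N = 6).
ln(z/y) terms: ln(390/220) = 0.5725; ln(390/320) = 0.1978; ln(390/365) = 0.0662.
W = 0.836594 / 6 = 0.1394.

0.1394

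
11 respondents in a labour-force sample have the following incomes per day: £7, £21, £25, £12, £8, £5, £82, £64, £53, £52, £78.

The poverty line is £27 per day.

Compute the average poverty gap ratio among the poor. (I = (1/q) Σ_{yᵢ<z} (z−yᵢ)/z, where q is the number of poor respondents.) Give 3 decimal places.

Below z: £5, £7, £8, £12, £21, £25 (q = 6 of N = 11).
Relative gaps: 0.8148, 0.7407, 0.7037, 0.5556, 0.2222, 0.0741; sum = 3.111111.
The income-gap ratio divides by q (the poor only): 3.111111 / 6 = 0.519.

0.519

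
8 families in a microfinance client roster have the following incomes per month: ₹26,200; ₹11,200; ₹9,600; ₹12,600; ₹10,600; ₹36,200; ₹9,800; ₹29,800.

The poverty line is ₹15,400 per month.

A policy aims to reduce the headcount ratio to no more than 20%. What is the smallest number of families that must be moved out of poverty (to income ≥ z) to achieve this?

4

5 of the 8 families are poor, so H = 5/8 = 0.625.
A headcount ratio of at most 20% allows at most ⌊0.20 × 8⌋ = 1 poor families.
So at least 5 − 1 = 4 must be lifted.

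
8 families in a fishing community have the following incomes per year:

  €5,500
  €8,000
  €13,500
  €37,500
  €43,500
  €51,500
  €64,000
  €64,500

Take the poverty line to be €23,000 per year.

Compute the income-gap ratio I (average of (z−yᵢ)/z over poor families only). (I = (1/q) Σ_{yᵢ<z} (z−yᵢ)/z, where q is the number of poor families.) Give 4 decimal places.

Below the line: €5,500, €8,000, €13,500 (q = 3 of N = 8).
Relative gaps: 0.7609, 0.6522, 0.4130; sum = 1.826087.
The income-gap ratio divides by q (the poor only): 1.826087 / 3 = 0.6087.

0.6087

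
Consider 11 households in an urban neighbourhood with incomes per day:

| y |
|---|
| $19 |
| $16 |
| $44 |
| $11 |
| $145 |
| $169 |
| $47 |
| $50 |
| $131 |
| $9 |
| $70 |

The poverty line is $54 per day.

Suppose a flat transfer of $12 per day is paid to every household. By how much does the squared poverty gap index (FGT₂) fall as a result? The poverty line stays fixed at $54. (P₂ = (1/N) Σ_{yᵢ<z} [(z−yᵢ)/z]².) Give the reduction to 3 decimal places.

0.108

Before: below the line — $9, $11, $16, $19, $44, $47, $50; squared poverty gap index (FGT₂) = 0.20913.
After the $12 transfer: below the line — $21, $23, $28, $31; squared poverty gap index (FGT₂) = 0.10148.
Reduction = 0.20913 − 0.10148 = 0.108.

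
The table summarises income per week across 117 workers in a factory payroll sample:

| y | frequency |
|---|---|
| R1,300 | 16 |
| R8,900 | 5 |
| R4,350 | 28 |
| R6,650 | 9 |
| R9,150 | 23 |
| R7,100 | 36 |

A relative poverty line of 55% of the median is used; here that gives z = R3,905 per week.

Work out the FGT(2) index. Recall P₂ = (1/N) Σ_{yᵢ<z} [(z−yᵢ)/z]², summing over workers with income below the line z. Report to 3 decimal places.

Below z: 16×R1,300 (q = 16 of N = 117).
Relative gaps: (3905−1300)/3905 = 0.6671 (×16).
Squared: 0.4450 (×16).
Sum = 7.120219; P₂ = 7.120219 / 117 = 0.061.

0.061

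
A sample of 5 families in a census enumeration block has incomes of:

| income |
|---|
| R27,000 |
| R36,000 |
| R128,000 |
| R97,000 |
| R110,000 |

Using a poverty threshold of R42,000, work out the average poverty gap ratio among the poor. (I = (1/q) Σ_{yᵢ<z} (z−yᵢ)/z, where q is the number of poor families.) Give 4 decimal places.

0.2500

Below the line: R27,000, R36,000 (q = 2 of N = 5).
Shortfall ratios (z−y)/z: 0.3571, 0.1429; sum = 0.500000.
I averages over the q = 2 poor units only: 0.500000 / 2 = 0.2500.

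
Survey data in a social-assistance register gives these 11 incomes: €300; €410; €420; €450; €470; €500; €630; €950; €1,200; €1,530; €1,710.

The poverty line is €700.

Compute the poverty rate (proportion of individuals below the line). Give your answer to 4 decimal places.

7 of the 11 individuals have income below €700.
H = 7/11 = 0.6364.

0.6364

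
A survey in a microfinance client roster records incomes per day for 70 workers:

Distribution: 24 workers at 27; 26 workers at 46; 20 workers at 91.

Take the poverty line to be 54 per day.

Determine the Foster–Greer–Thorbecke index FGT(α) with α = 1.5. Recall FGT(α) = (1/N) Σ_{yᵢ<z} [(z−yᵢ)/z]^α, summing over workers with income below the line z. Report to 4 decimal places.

Below z: 24×27, 26×46 (q = 50 of N = 70).
Relative gaps: (54−27)/54 = 0.5000 (×24); (54−46)/54 = 0.1481 (×26).
Raised to α = 1.5: 0.35355 (×24); 0.05702 (×26).
Sum = 9.967860; FGT(1.5) = 9.967860 / 70 = 0.1424.

0.1424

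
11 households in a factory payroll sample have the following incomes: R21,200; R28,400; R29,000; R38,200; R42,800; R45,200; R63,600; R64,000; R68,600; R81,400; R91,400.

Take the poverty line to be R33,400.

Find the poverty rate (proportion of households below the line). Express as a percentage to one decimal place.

3 of the 11 households have income below R33,400.
H = 3/11 = 27.3%.

27.3%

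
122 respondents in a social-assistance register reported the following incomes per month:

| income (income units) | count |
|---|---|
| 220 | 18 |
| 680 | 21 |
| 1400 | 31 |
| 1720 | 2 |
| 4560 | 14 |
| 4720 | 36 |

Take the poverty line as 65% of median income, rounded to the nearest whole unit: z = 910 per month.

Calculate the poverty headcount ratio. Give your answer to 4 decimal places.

0.3197

39 of the 122 respondents have income below 910.
H = 39/122 = 0.3197.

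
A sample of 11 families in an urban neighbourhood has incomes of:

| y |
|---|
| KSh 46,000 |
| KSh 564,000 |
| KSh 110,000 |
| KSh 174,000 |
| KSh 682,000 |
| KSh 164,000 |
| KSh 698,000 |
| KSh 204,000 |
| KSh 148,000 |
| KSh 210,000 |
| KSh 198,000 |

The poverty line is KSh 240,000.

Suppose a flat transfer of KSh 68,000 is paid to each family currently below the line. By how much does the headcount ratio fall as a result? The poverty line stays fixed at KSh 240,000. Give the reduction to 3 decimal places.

Before: below the line — KSh 46,000, KSh 110,000, KSh 148,000, KSh 164,000, KSh 174,000, KSh 198,000, KSh 204,000, KSh 210,000; headcount ratio = 0.72727.
After the KSh 68,000 transfer: below the line — KSh 114,000, KSh 178,000, KSh 216,000, KSh 232,000; headcount ratio = 0.36364.
Reduction = 0.72727 − 0.36364 = 0.364.

0.364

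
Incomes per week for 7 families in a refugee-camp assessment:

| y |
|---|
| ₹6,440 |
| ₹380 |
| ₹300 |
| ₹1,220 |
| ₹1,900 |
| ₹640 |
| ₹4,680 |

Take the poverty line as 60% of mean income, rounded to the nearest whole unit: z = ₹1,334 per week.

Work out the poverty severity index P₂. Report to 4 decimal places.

Poor units: ₹300, ₹380, ₹640, ₹1,220 (q = 4 of N = 7).
Normalized shortfalls: (1334−300)/1334 = 0.7751; (1334−380)/1334 = 0.7151; (1334−640)/1334 = 0.5202; (1334−1220)/1334 = 0.0855.
Squared: 0.6008; 0.5114; 0.2706; 0.0073.
Sum = 1.390180; P₂ = 1.390180 / 7 = 0.1986.

0.1986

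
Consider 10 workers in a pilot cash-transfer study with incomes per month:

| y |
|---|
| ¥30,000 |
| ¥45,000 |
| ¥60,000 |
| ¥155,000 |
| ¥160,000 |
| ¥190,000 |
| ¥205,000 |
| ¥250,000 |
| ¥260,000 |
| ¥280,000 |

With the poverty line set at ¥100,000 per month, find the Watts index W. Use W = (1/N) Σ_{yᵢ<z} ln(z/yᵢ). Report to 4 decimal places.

Incomes under z: ¥30,000, ¥45,000, ¥60,000 (q = 3 of N = 10).
Log gaps: ln(100000/30000) = 1.2040; ln(100000/45000) = 0.7985; ln(100000/60000) = 0.5108.
W = 2.513306 / 10 = 0.2513.

0.2513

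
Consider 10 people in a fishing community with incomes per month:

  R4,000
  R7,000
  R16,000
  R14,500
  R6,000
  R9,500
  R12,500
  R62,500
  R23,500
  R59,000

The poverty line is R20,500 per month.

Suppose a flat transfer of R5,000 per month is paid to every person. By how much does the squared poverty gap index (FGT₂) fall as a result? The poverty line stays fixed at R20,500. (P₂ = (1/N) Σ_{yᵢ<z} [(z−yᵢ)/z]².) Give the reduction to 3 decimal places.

0.135

Before: below the line — R4,000, R6,000, R7,000, R9,500, R12,500, R14,500, R16,000; squared poverty gap index (FGT₂) = 0.21559.
After the R5,000 transfer: below the line — R9,000, R11,000, R12,000, R14,500, R17,500, R19,500; squared poverty gap index (FGT₂) = 0.08108.
Reduction = 0.21559 − 0.08108 = 0.135.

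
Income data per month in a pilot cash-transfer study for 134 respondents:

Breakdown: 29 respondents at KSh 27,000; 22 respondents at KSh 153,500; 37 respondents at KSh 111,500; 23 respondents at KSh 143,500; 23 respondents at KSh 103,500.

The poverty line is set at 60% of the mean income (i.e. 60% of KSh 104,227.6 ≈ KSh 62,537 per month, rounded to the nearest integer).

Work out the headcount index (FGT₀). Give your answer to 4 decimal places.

0.2164

29 of the 134 respondents have income below KSh 62,537.
H = 29/134 = 0.2164.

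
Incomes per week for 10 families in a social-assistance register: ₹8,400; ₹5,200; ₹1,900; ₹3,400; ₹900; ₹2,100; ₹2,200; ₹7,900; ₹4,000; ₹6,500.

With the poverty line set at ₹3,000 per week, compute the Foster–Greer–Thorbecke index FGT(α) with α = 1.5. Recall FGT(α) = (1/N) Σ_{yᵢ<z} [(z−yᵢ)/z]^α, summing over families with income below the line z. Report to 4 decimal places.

0.1110

Below the line: ₹900, ₹1,900, ₹2,100, ₹2,200 (q = 4 of N = 10).
Normalized shortfalls: (3000−900)/3000 = 0.7000; (3000−1900)/3000 = 0.3667; (3000−2100)/3000 = 0.3000; (3000−2200)/3000 = 0.2667.
Raised to α = 1.5: 0.58566; 0.22203; 0.16432; 0.13771.
Sum = 1.109713; FGT(1.5) = 1.109713 / 10 = 0.1110.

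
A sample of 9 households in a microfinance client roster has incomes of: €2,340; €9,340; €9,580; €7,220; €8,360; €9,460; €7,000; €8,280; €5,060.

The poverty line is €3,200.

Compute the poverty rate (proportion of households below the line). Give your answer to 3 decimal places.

0.111

1 of the 9 households have income below €3,200.
H = 1/9 = 0.111.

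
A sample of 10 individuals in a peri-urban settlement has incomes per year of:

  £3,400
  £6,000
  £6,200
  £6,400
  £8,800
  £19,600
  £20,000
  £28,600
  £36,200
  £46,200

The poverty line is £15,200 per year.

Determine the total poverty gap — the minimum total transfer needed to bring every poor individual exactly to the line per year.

£45,200

Poor units: £3,400, £6,000, £6,200, £6,400, £8,800 (q = 5 of N = 10).
Individual gaps: 15200−3400 = 11800; 15200−6000 = 9200; 15200−6200 = 9000; 15200−6400 = 8800; 15200−8800 = 6400.
Aggregate gap = £45,200.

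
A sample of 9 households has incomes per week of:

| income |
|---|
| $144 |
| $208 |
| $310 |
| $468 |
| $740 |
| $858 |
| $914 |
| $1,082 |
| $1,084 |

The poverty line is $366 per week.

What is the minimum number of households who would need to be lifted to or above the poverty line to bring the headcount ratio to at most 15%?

2

3 of the 9 households are poor, so H = 3/9 = 0.333.
A headcount ratio of at most 15% allows at most ⌊0.15 × 9⌋ = 1 poor households.
So at least 3 − 1 = 2 must be lifted.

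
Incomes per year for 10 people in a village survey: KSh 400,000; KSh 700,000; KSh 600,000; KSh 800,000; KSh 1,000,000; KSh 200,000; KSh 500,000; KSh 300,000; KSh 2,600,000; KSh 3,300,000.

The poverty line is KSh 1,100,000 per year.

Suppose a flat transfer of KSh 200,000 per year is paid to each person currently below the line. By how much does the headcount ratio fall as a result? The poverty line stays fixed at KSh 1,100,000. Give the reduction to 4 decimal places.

0.1000

Before: below the line — KSh 200,000, KSh 300,000, KSh 400,000, KSh 500,000, KSh 600,000, KSh 700,000, KSh 800,000, KSh 1,000,000; headcount ratio = 0.800000.
After the KSh 200,000 transfer: below the line — KSh 400,000, KSh 500,000, KSh 600,000, KSh 700,000, KSh 800,000, KSh 900,000, KSh 1,000,000; headcount ratio = 0.700000.
Reduction = 0.800000 − 0.700000 = 0.1000.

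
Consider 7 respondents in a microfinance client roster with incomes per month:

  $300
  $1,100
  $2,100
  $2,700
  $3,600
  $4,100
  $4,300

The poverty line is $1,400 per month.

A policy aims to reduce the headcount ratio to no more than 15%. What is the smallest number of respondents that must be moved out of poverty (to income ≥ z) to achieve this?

1

Currently q = 2 of N = 7 are below the line (H = 0.286).
A headcount ratio of at most 15% allows at most ⌊0.15 × 7⌋ = 1 poor respondents.
So at least 2 − 1 = 1 must be lifted.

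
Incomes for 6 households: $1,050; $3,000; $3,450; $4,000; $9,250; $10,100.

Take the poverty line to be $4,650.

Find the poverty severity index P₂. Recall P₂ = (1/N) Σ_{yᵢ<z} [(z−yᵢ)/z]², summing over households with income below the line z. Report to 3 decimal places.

0.135

Poor units: $1,050, $3,000, $3,450, $4,000 (q = 4 of N = 6).
Normalized shortfalls: (4650−1050)/4650 = 0.7742; (4650−3000)/4650 = 0.3548; (4650−3450)/4650 = 0.2581; (4650−4000)/4650 = 0.1398.
Squared: 0.5994; 0.1259; 0.0666; 0.0195.
Sum = 0.811423; P₂ = 0.811423 / 6 = 0.135.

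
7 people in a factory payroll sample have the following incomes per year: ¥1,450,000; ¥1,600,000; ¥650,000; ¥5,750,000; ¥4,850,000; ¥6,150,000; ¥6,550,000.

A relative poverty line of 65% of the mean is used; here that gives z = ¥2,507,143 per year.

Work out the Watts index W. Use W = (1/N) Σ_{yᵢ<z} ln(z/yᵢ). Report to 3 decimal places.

Incomes under z: ¥650,000, ¥1,450,000, ¥1,600,000 (q = 3 of N = 7).
Log gaps: ln(2507143/650000) = 1.3499; ln(2507143/1450000) = 0.5476; ln(2507143/1600000) = 0.4491.
W = 2.346647 / 7 = 0.335.

0.335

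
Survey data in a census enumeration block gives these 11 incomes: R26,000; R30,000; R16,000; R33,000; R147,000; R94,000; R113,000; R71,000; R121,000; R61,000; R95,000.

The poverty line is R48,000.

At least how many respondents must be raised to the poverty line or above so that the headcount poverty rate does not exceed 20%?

2

4 of the 11 respondents are poor, so H = 4/11 = 0.364.
A headcount ratio of at most 20% allows at most ⌊0.20 × 11⌋ = 2 poor respondents.
So at least 4 − 2 = 2 must be lifted.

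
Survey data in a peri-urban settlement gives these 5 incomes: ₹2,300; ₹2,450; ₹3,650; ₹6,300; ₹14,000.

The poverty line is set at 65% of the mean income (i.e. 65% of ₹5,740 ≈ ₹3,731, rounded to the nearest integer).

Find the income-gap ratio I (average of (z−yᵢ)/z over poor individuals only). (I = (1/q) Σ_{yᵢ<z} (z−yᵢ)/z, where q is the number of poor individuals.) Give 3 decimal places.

0.250

Below the line: ₹2,300, ₹2,450, ₹3,650 (q = 3 of N = 5).
Shortfall ratios (z−y)/z: 0.3835, 0.3433, 0.0217; sum = 0.748593.
The income-gap ratio divides by q (the poor only): 0.748593 / 3 = 0.250.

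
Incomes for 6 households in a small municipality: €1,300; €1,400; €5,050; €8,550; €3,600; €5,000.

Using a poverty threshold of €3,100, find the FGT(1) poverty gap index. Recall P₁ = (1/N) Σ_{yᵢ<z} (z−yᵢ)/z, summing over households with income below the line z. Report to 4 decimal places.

0.1882

Poor units: €1,300, €1,400 (q = 2 of N = 6).
Shortfall ratios: (3100−1300)/3100 = 0.5806; (3100−1400)/3100 = 0.5484.
Sum of shortfalls = 1.129032; P₁ averages over all N: 1.129032 / 6 = 0.1882.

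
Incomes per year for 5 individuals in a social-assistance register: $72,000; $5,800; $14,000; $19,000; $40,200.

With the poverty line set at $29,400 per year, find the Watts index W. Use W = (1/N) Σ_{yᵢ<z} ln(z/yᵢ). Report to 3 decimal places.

0.560

Below the line: $5,800, $14,000, $19,000 (q = 3 of N = 5).
ln(z/y) terms: ln(29400/5800) = 1.6231; ln(29400/14000) = 0.7419; ln(29400/19000) = 0.4366.
W = 2.801630 / 5 = 0.560.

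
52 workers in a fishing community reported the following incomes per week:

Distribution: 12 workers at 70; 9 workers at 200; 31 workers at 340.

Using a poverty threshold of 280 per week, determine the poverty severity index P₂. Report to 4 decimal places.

Poor units: 12×70, 9×200 (q = 21 of N = 52).
Gap ratios (z−y)/z: (280−70)/280 = 0.7500 (×12); (280−200)/280 = 0.2857 (×9).
Squared: 0.5625 (×12); 0.0816 (×9).
Sum = 7.484694; P₂ = 7.484694 / 52 = 0.1439.

0.1439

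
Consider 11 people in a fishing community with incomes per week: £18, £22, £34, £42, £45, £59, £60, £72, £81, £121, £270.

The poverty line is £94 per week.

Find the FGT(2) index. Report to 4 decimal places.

Poor units: £18, £22, £34, £42, £45, £59, £60, £72, £81 (q = 9 of N = 11).
Normalized shortfalls: (94−18)/94 = 0.8085; (94−22)/94 = 0.7660; (94−34)/94 = 0.6383; (94−42)/94 = 0.5532; (94−45)/94 = 0.5213; (94−59)/94 = 0.3723; (94−60)/94 = 0.3617; (94−72)/94 = 0.2340; (94−81)/94 = 0.1383.
Squared: 0.6537; 0.5867; 0.4074; 0.3060; 0.2717; 0.1386; 0.1308; 0.0548; 0.0191.
Sum = 2.568923; P₂ = 2.568923 / 11 = 0.2335.

0.2335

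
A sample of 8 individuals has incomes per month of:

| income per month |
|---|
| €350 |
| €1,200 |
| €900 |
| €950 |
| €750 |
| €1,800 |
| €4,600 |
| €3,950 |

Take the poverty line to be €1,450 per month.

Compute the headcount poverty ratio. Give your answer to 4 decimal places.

0.6250

5 of the 8 individuals have income below €1,450.
H = 5/8 = 0.6250.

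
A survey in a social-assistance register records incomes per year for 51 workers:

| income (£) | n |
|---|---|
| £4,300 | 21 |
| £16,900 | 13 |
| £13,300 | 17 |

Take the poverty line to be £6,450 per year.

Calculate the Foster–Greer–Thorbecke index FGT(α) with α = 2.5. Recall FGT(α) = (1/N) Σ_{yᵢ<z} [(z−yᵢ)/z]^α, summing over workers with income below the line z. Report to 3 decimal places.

Below z: 21×£4,300 (q = 21 of N = 51).
Relative gaps: (6450−4300)/6450 = 0.3333 (×21).
Raised to α = 2.5: 0.06415 (×21).
Sum = 1.347151; FGT(2.5) = 1.347151 / 51 = 0.026.

0.026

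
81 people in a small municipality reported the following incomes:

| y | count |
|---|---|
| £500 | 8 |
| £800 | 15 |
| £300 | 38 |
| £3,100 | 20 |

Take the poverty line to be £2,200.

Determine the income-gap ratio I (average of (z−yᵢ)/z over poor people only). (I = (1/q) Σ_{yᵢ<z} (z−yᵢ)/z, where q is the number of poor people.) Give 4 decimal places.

0.7958

Incomes under z: 38×£300, 8×£500, 15×£800 (q = 61 of N = 81).
Shortfall ratios (z−y)/z: 0.8636 (×38), 0.7727 (×8), 0.6364 (×15); sum = 48.545455.
The income-gap ratio divides by q (the poor only): 48.545455 / 61 = 0.7958.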